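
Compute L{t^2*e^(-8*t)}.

2/(s + 8)^3

L{e^(-8t)} = 1/(s + 8).
Then apply L{t^2·g(t)} = (-1)^2 d^2/ds^2[G(s)] with G(s) = 1/(s + 8):
differentiating 2 times and applying the sign gives 2/(s + 8)^3.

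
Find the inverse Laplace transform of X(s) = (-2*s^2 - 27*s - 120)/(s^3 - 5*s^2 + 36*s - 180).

-5*exp(5*t) - 2*sin(6*t) + 3*cos(6*t)

Factor the denominator: s^3 - 5*s^2 + 36*s - 180 = (s - 5)*(s^2 + 36).
Partial fraction decomposition gives [-5/(s - 5)] + [3*s/(s^2 + 36)] + [-12/(s^2 + 36)].
Invert each term: -5/(s - 5) ↔ -5e^(5t); 3·s/(s^2 + 36) ↔ 3cos(6t); -2·6/(s^2 + 36) ↔ -2sin(6t).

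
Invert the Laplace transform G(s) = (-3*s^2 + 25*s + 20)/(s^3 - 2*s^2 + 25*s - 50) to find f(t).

Factor the denominator: s^3 - 2*s^2 + 25*s - 50 = (s - 2)*(s^2 + 25).
Partial fraction decomposition gives [2/(s - 2)] + [-5*s/(s^2 + 25)] + [15/(s^2 + 25)].
Invert each term: 2/(s - 2) ↔ 2e^(2t); -5·s/(s^2 + 25) ↔ -5cos(5t); 3·5/(s^2 + 25) ↔ 3sin(5t).

f(t) = 2*exp(2*t) + 3*sin(5*t) - 5*cos(5*t)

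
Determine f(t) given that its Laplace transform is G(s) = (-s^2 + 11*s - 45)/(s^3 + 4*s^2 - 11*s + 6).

Factor the denominator: s^3 + 4*s^2 - 11*s + 6 = (s - 1)^2*(s + 6).
Partial fraction decomposition gives [2/(s - 1)] + [-5/(s - 1)^2] + [-3/(s + 6)].
Invert each term: 2/(s - 1) ↔ 2e^(t); -5/(s - 1)^2 ↔ -5t·e^(t); -3/(s + 6) ↔ -3e^(-6t).

f(t) = -5*t*exp(t) + 2*exp(t) - 3*exp(-6*t)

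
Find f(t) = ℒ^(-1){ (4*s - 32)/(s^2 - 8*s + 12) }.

Factor the denominator: s^2 - 8*s + 12 = (s - 6)*(s - 2).
Partial fraction decomposition gives [-2/(s - 6)] + [6/(s - 2)].
Invert each term: -2/(s - 6) ↔ -2e^(6t); 6/(s - 2) ↔ 6e^(2t).

f(t) = -2*exp(6*t) + 6*exp(2*t)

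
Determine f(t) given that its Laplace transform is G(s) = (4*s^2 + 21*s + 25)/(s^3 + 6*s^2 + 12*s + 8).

Factor the denominator: s^3 + 6*s^2 + 12*s + 8 = (s + 2)^3.
Partial fraction decomposition gives [4/(s + 2)] + [5/(s + 2)^2] + [-1/(s + 2)^3].
Invert each term: 4/(s + 2) ↔ 4e^(-2t); 5/(s + 2)^2 ↔ 5t·e^(-2t); -1/(s + 2)^3 ↔ (-1/2)t^2·e^(-2t).

f(t) = -t^2*exp(-2*t)/2 + 5*t*exp(-2*t) + 4*exp(-2*t)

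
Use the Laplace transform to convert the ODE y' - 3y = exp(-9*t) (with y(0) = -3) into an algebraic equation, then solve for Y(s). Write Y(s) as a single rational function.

Apply the Laplace transform to the equation.
With L{y'} = sY - y(0) = sY - (-3): the LHS transforms to (s - 3)Y - (-3).
The right side is L{exp(-9*t)} = 1/(s + 9).
So (s - 3)Y = 1/(s + 9) + (-3).
Divide through and combine into a single rational function.

Y(s) = (-3*s - 26)/(s^2 + 6*s - 27)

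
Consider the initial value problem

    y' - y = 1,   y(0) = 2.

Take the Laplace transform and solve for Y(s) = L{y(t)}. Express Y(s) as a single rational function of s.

Y(s) = (2*s + 1)/(s^2 - s)

Take the Laplace transform of both sides.
The derivative rules (L{y'} = sY - y(0) = sY - 2) turn the left side into (s - 1)Y - (2).
The right side is L{1} = 1/s.
So (s - 1)Y = 1/s + (2).
Isolate Y and clear denominators.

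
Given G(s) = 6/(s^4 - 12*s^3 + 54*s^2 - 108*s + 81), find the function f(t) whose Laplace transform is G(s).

f(t) = t^3*exp(3*t)

Rewrite the denominator: s^4 - 12*s^3 + 54*s^2 - 108*s + 81 = (s - 3)^4.
The form in (s - 3) signals a first-shifting-theorem factor e^(3t).
Since L{t^3} = 3!/s^4 = 6/s^4, the inverse is t^3*exp(3*t).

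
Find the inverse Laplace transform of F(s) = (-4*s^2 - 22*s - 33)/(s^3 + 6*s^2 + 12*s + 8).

Factor the denominator: s^3 + 6*s^2 + 12*s + 8 = (s + 2)^3.
Partial fraction decomposition gives [-4/(s + 2)] + [-6/(s + 2)^2] + [-5/(s + 2)^3].
Invert each term: -4/(s + 2) ↔ -4e^(-2t); -6/(s + 2)^2 ↔ -6t·e^(-2t); -5/(s + 2)^3 ↔ (-5/2)t^2·e^(-2t).

-5*t^2*exp(-2*t)/2 - 6*t*exp(-2*t) - 4*exp(-2*t)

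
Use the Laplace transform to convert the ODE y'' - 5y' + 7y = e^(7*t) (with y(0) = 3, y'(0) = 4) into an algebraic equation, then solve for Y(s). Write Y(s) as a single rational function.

Y(s) = (3*s^2 - 32*s + 78)/(s^3 - 12*s^2 + 42*s - 49)

Transform both sides with L{·}.
Using L{y''} = s^2 Y - s·y(0) - y'(0) and L{y'} = sY - y(0), with y(0) = 3, y'(0) = 4, the left side becomes (s^2 - 5*s + 7)Y - (3*s - 11).
The right side is L{e^(7*t)} = 1/(s - 7).
So (s^2 - 5*s + 7)Y = 1/(s - 7) + (3*s - 11).
Solve for Y(s) and write it as one ratio of polynomials.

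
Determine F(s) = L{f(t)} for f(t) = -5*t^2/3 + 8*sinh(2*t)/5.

By linearity of the Laplace transform, transform each term separately.
(8/5)·[L{sinh(2t)} = 2/(s^2 - 4)]; (-5/3)·[L{t^2} = 2!/s^3 = 2/s^3].

F(s) = 16/(5*(s^2 - 4)) - 10/(3*s^3)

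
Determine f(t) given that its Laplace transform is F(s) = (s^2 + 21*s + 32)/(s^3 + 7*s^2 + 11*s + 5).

Factor the denominator: s^3 + 7*s^2 + 11*s + 5 = (s + 1)^2*(s + 5).
Partial fraction decomposition gives [4/(s + 1)] + [3/(s + 1)^2] + [-3/(s + 5)].
Invert each term: 4/(s + 1) ↔ 4e^(-t); 3/(s + 1)^2 ↔ 3t·e^(-t); -3/(s + 5) ↔ -3e^(-5t).

f(t) = 3*t*exp(-t) + 4*exp(-t) - 3*exp(-5*t)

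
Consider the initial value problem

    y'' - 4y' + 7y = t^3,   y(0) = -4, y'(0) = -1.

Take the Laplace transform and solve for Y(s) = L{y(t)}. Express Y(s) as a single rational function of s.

Transform both sides with L{·}.
Using L{y''} = s^2 Y - s·y(0) - y'(0) and L{y'} = sY - y(0), with y(0) = -4, y'(0) = -1, the left side becomes (s^2 - 4*s + 7)Y - (-4*s + 15).
The right side is L{t^3} = 6/s^4.
So (s^2 - 4*s + 7)Y = 6/s^4 + (-4*s + 15).
Divide through and combine into a single rational function.

Y(s) = (-4*s^5 + 15*s^4 + 6)/(s^6 - 4*s^5 + 7*s^4)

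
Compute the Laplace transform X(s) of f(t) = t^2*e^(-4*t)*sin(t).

X(s) = 2*(3*s^2 + 24*s + 47)/(s^2 + 8*s + 17)^3

L{sin(t)} = 1/(s^2 + 1).
Multiplying by e^(-4t) shifts s → s + 4, so L{e^(-4*t)*sin(t)} = 1/((s + 4)^2 + 1).
Then apply L{t^2·g(t)} = (-1)^2 d^2/ds^2[G(s)] with G(s) = 1/((s + 4)^2 + 1):
differentiating 2 times and applying the sign gives 2*(3*s^2 + 24*s + 47)/(s^2 + 8*s + 17)^3.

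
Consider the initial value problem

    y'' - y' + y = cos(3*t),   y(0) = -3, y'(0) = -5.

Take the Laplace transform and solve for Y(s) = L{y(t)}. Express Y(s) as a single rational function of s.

Y(s) = (-3*s^3 - 2*s^2 - 26*s - 18)/(s^4 - s^3 + 10*s^2 - 9*s + 9)

Transform both sides with L{·}.
Using L{y''} = s^2 Y - s·y(0) - y'(0) and L{y'} = sY - y(0), with y(0) = -3, y'(0) = -5, the left side becomes (s^2 - s + 1)Y - (-3*s - 2).
The right side is L{cos(3*t)} = s/(s^2 + 9).
So (s^2 - s + 1)Y = s/(s^2 + 9) + (-3*s - 2).
Divide through and combine into a single rational function.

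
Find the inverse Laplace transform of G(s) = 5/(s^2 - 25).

sinh(5*t)

Since L{sinh(5t)} = 5/(s^2 - 25), the inverse is sinh(5*t).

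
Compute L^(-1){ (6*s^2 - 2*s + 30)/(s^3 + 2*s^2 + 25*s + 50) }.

Factor the denominator: s^3 + 2*s^2 + 25*s + 50 = (s + 2)*(s^2 + 25).
Partial fraction decomposition gives [2/(s + 2)] + [4*s/(s^2 + 25)] + [-10/(s^2 + 25)].
Invert each term: 2/(s + 2) ↔ 2e^(-2t); 4·s/(s^2 + 25) ↔ 4cos(5t); -2·5/(s^2 + 25) ↔ -2sin(5t).

-2*sin(5*t) + 4*cos(5*t) + 2*exp(-2*t)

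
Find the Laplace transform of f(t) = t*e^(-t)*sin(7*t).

14*(s + 1)/(s^2 + 2*s + 50)^2

L{sin(7t)} = 7/(s^2 + 49).
Multiplying by e^(-t) shifts s → s + 1, so L{e^(-t)*sin(7*t)} = 7/((s + 1)^2 + 49).
Then apply L{t·g(t)} = -d/ds[H(s)] with H(s) = 7/((s + 1)^2 + 49):
differentiating 1 time and applying the sign gives 14*(s + 1)/(s^2 + 2*s + 50)^2.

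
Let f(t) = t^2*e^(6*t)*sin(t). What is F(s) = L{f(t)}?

L{sin(t)} = 1/(s^2 + 1).
Multiplying by e^(6t) shifts s → s - 6, so L{e^(6*t)*sin(t)} = 1/((s - 6)^2 + 1).
Then apply L{t^2·g(t)} = (-1)^2 d^2/ds^2[G(s)] with G(s) = 1/((s - 6)^2 + 1):
differentiating 2 times and applying the sign gives 2*(3*s^2 - 36*s + 107)/(s^2 - 12*s + 37)^3.

F(s) = 2*(3*s^2 - 36*s + 107)/(s^2 - 12*s + 37)^3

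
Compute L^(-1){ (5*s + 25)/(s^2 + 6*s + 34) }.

2*exp(-3*t)*sin(5*t) + 5*exp(-3*t)*cos(5*t)

Complete the square in the denominator: s^2 + 6*s + 34 = (s + 3)^2 + 5^2.
Split the numerator to match: 5*s + 25 = 5·(s + 3) + 2·5.
Invert each term: 5·(s + 3)/((s + 3)^2 + 25) ↔ 5e^(-3t)cos(5t); 2·5/((s + 3)^2 + 25) ↔ 2e^(-3t)sin(5t).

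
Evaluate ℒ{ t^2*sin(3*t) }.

18*(s^2 - 3)/(s^2 + 9)^3

L{sin(3t)} = 3/(s^2 + 9).
Then apply L{t^2·g(t)} = (-1)^2 d^2/ds^2[G(s)] with G(s) = 3/(s^2 + 9):
differentiating 2 times and applying the sign gives 18*(s^2 - 3)/(s^2 + 9)^3.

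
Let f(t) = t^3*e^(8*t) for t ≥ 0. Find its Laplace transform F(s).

F(s) = 6/(s - 8)^4

L{t^3} = 3!/s^4 = 6/s^4.
By the first shifting theorem, multiplying by e^(8t) replaces s with s - 8.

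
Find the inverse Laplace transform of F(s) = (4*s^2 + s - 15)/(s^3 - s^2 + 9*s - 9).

Factor the denominator: s^3 - s^2 + 9*s - 9 = (s - 1)*(s^2 + 9).
Partial fraction decomposition gives [-1/(s - 1)] + [5*s/(s^2 + 9)] + [6/(s^2 + 9)].
Invert each term: -1/(s - 1) ↔ -e^(t); 5·s/(s^2 + 9) ↔ 5cos(3t); 2·3/(s^2 + 9) ↔ 2sin(3t).

-exp(t) + 2*sin(3*t) + 5*cos(3*t)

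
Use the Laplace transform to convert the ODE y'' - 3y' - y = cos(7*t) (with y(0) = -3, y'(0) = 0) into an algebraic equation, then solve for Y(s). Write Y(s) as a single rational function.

Apply the Laplace transform to the equation.
With L{y''} = s^2 Y - s·y(0) - y'(0) and L{y'} = sY - y(0), with y(0) = -3, y'(0) = 0: the LHS transforms to (s^2 - 3*s - 1)Y - (-3*s + 9).
The right side is L{cos(7*t)} = s/(s^2 + 49).
So (s^2 - 3*s - 1)Y = s/(s^2 + 49) + (-3*s + 9).
Divide through and combine into a single rational function.

Y(s) = (-3*s^3 + 9*s^2 - 146*s + 441)/(s^4 - 3*s^3 + 48*s^2 - 147*s - 49)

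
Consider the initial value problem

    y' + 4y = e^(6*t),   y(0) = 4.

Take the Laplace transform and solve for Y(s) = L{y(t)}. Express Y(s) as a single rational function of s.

Apply the Laplace transform to the equation.
The derivative rules (L{y'} = sY - y(0) = sY - 4) turn the left side into (s + 4)Y - (4).
The right side is L{e^(6*t)} = 1/(s - 6).
So (s + 4)Y = 1/(s - 6) + (4).
Divide through and combine into a single rational function.

Y(s) = (4*s - 23)/(s^2 - 2*s - 24)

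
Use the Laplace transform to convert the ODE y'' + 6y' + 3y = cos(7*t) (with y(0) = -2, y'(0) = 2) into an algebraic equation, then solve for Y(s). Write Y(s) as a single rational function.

Take the Laplace transform of both sides.
With L{y''} = s^2 Y - s·y(0) - y'(0) and L{y'} = sY - y(0), with y(0) = -2, y'(0) = 2: the LHS transforms to (s^2 + 6*s + 3)Y - (-2*s - 10).
The right side is L{cos(7*t)} = s/(s^2 + 49).
So (s^2 + 6*s + 3)Y = s/(s^2 + 49) + (-2*s - 10).
Solve for Y(s) and write it as one ratio of polynomials.

Y(s) = (-2*s^3 - 10*s^2 - 97*s - 490)/(s^4 + 6*s^3 + 52*s^2 + 294*s + 147)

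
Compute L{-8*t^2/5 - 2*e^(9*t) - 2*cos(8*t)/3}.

-2*s/(3*(s^2 + 64)) - 2/(s - 9) - 16/(5*s^3)

Apply the Laplace transform termwise.
(-2)·[L{e^(9t)} = 1/(s - 9)]; (-8/5)·[L{t^2} = 2!/s^3 = 2/s^3]; (-2/3)·[L{cos(8t)} = s/(s^2 + 64)].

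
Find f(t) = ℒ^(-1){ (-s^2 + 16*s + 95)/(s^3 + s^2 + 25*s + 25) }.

f(t) = 4*sin(5*t) - 4*cos(5*t) + 3*exp(-t)

Factor the denominator: s^3 + s^2 + 25*s + 25 = (s + 1)*(s^2 + 25).
Partial fraction decomposition gives [3/(s + 1)] + [-4*s/(s^2 + 25)] + [20/(s^2 + 25)].
Invert each term: 3/(s + 1) ↔ 3e^(-t); -4·s/(s^2 + 25) ↔ -4cos(5t); 4·5/(s^2 + 25) ↔ 4sin(5t).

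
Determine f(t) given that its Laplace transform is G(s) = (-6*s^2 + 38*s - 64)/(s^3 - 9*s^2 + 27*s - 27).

f(t) = -2*t^2*exp(3*t) + 2*t*exp(3*t) - 6*exp(3*t)

Factor the denominator: s^3 - 9*s^2 + 27*s - 27 = (s - 3)^3.
Partial fraction decomposition gives [-6/(s - 3)] + [2/(s - 3)^2] + [-4/(s - 3)^3].
Invert each term: -6/(s - 3) ↔ -6e^(3t); 2/(s - 3)^2 ↔ 2t·e^(3t); -4/(s - 3)^3 ↔ (-2)t^2·e^(3t).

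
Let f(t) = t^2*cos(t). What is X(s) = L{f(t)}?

L{cos(t)} = s/(s^2 + 1).
Then apply L{t^2·g(t)} = (-1)^2 d^2/ds^2[G(s)] with G(s) = s/(s^2 + 1):
differentiating 2 times and applying the sign gives 2*s*(s^2 - 3)/(s^2 + 1)^3.

X(s) = 2*s*(s^2 - 3)/(s^2 + 1)^3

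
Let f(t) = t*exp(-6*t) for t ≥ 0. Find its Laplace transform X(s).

L{e^(-6t)} = 1/(s + 6).
Then apply L{t·g(t)} = -d/ds[G(s)] with G(s) = 1/(s + 6):
differentiating 1 time and applying the sign gives (s + 6)^(-2).

X(s) = (s + 6)^(-2)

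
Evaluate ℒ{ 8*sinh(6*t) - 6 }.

48/(s^2 - 36) - 6/s

Apply the Laplace transform termwise.
L{-6} = -6/s; (8)·[L{sinh(6t)} = 6/(s^2 - 36)].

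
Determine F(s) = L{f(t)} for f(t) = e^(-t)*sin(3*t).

L{sin(3t)} = 3/(s^2 + 9).
By the first shifting theorem, multiplying by e^(-t) replaces s with s + 1.

F(s) = 3/((s + 1)^2 + 9)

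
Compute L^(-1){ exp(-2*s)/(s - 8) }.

The factor e^(-2s) signals a time shift by c = 2 (second shifting theorem).
L{e^(8t)} = 1/(s - 8), so L^-1{1/(s - 8)} = exp(8*t).
Hence the inverse is u(t - 2) times that function evaluated at t - 2.

Heaviside(t - 2)*(exp(8*t - 16))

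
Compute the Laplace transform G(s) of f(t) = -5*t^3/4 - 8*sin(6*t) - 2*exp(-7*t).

The transform is linear, so treat each term independently.
(-8)·[L{sin(6t)} = 6/(s^2 + 36)]; (-5/4)·[L{t^3} = 3!/s^4 = 6/s^4]; (-2)·[L{e^(-7t)} = 1/(s + 7)].

G(s) = -48/(s^2 + 36) - 2/(s + 7) - 15/(2*s^4)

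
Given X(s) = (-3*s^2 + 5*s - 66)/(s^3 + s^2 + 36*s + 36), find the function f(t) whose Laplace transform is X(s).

Factor the denominator: s^3 + s^2 + 36*s + 36 = (s + 1)*(s^2 + 36).
Partial fraction decomposition gives [-2/(s + 1)] + [-s/(s^2 + 36)] + [6/(s^2 + 36)].
Invert each term: -2/(s + 1) ↔ -2e^(-t); -1·s/(s^2 + 36) ↔ -cos(6t); 1·6/(s^2 + 36) ↔ sin(6t).

f(t) = sin(6*t) - cos(6*t) - 2*exp(-t)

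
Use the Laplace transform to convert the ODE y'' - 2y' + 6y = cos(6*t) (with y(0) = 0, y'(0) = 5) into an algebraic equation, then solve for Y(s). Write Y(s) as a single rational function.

Y(s) = (5*s^2 + s + 180)/(s^4 - 2*s^3 + 42*s^2 - 72*s + 216)

Transform both sides with L{·}.
The derivative rules (L{y''} = s^2 Y - s·y(0) - y'(0) and L{y'} = sY - y(0), with y(0) = 0, y'(0) = 5) turn the left side into (s^2 - 2*s + 6)Y - (5).
The right side is L{cos(6*t)} = s/(s^2 + 36).
So (s^2 - 2*s + 6)Y = s/(s^2 + 36) + (5).
Isolate Y and clear denominators.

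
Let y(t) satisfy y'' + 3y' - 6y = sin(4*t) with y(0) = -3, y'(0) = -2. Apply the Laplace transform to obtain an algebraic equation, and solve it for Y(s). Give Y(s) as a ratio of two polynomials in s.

Apply the Laplace transform to the equation.
Using L{y''} = s^2 Y - s·y(0) - y'(0) and L{y'} = sY - y(0), with y(0) = -3, y'(0) = -2, the left side becomes (s^2 + 3*s - 6)Y - (-3*s - 11).
The right side is L{sin(4*t)} = 4/(s^2 + 16).
So (s^2 + 3*s - 6)Y = 4/(s^2 + 16) + (-3*s - 11).
Solve for Y(s) and write it as one ratio of polynomials.

Y(s) = (-3*s^3 - 11*s^2 - 48*s - 172)/(s^4 + 3*s^3 + 10*s^2 + 48*s - 96)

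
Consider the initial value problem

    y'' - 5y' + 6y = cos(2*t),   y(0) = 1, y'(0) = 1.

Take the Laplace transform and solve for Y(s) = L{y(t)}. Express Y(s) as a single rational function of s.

Y(s) = (s^3 - 4*s^2 + 5*s - 16)/(s^4 - 5*s^3 + 10*s^2 - 20*s + 24)

Transform both sides with L{·}.
The derivative rules (L{y''} = s^2 Y - s·y(0) - y'(0) and L{y'} = sY - y(0), with y(0) = 1, y'(0) = 1) turn the left side into (s^2 - 5*s + 6)Y - (s - 4).
The right side is L{cos(2*t)} = s/(s^2 + 4).
So (s^2 - 5*s + 6)Y = s/(s^2 + 4) + (s - 4).
Isolate Y and clear denominators.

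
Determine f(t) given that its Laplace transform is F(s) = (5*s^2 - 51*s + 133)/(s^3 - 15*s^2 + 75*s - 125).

Factor the denominator: s^3 - 15*s^2 + 75*s - 125 = (s - 5)^3.
Partial fraction decomposition gives [5/(s - 5)] + [-1/(s - 5)^2] + [3/(s - 5)^3].
Invert each term: 5/(s - 5) ↔ 5e^(5t); -1/(s - 5)^2 ↔ -t·e^(5t); 3/(s - 5)^3 ↔ (3/2)t^2·e^(5t).

f(t) = 3*t^2*exp(5*t)/2 - t*exp(5*t) + 5*exp(5*t)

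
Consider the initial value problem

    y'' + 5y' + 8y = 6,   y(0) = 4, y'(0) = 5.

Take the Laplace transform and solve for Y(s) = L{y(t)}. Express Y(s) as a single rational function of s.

Y(s) = (4*s^2 + 25*s + 6)/(s^3 + 5*s^2 + 8*s)

Laplace-transform each side.
Using L{y''} = s^2 Y - s·y(0) - y'(0) and L{y'} = sY - y(0), with y(0) = 4, y'(0) = 5, the left side becomes (s^2 + 5*s + 8)Y - (4*s + 25).
The right side is L{6} = 6/s.
So (s^2 + 5*s + 8)Y = 6/s + (4*s + 25).
Solve for Y(s) and write it as one ratio of polynomials.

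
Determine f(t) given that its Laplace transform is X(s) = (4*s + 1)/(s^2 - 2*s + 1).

Factor the denominator: s^2 - 2*s + 1 = (s - 1)^2.
Partial fraction decomposition gives [4/(s - 1)] + [5/(s - 1)^2].
Invert each term: 4/(s - 1) ↔ 4e^(t); 5/(s - 1)^2 ↔ 5t·e^(t).

f(t) = 5*t*exp(t) + 4*exp(t)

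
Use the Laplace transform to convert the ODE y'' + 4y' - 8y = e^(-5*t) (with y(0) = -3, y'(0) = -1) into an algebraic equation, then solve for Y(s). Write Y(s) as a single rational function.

Transform both sides with L{·}.
Using L{y''} = s^2 Y - s·y(0) - y'(0) and L{y'} = sY - y(0), with y(0) = -3, y'(0) = -1, the left side becomes (s^2 + 4*s - 8)Y - (-3*s - 13).
The right side is L{e^(-5*t)} = 1/(s + 5).
So (s^2 + 4*s - 8)Y = 1/(s + 5) + (-3*s - 13).
Divide through and combine into a single rational function.

Y(s) = (-3*s^2 - 28*s - 64)/(s^3 + 9*s^2 + 12*s - 40)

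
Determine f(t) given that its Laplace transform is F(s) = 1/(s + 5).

f(t) = exp(-5*t)

Since L{e^(-5t)} = 1/(s + 5), the inverse is e^(-5*t).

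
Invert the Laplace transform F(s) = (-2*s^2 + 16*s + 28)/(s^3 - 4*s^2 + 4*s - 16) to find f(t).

Factor the denominator: s^3 - 4*s^2 + 4*s - 16 = (s - 4)*(s^2 + 4).
Partial fraction decomposition gives [3/(s - 4)] + [-5*s/(s^2 + 4)] + [-4/(s^2 + 4)].
Invert each term: 3/(s - 4) ↔ 3e^(4t); -5·s/(s^2 + 4) ↔ -5cos(2t); -2·2/(s^2 + 4) ↔ -2sin(2t).

f(t) = 3*exp(4*t) - 2*sin(2*t) - 5*cos(2*t)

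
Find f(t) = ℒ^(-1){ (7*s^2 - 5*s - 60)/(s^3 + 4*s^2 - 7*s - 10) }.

f(t) = -2*exp(2*t) + 4*exp(-t) + 5*exp(-5*t)

Factor the denominator: s^3 + 4*s^2 - 7*s - 10 = (s - 2)*(s + 1)*(s + 5).
Partial fraction decomposition gives [5/(s + 5)] + [4/(s + 1)] + [-2/(s - 2)].
Invert each term: 5/(s + 5) ↔ 5e^(-5t); 4/(s + 1) ↔ 4e^(-t); -2/(s - 2) ↔ -2e^(2t).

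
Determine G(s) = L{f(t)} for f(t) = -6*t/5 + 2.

The transform is linear, so treat each term independently.
(-6/5)·[L{t} = 1!/s^2 = 1/s^2]; L{2} = 2/s.

G(s) = 2/s - 6/(5*s^2)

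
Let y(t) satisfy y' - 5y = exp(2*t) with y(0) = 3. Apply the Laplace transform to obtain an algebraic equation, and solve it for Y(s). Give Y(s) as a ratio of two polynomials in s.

Take the Laplace transform of both sides.
With L{y'} = sY - y(0) = sY - 3: the LHS transforms to (s - 5)Y - (3).
The right side is L{exp(2*t)} = 1/(s - 2).
So (s - 5)Y = 1/(s - 2) + (3).
Solve for Y(s) and write it as one ratio of polynomials.

Y(s) = (3*s - 5)/(s^2 - 7*s + 10)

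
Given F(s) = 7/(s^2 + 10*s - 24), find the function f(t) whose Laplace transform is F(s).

Rewrite the denominator: s^2 + 10*s - 24 = (s + 5)^2 - 49.
The form in (s + 5) signals a first-shifting-theorem factor e^(-5t).
Since L{sinh(7t)} = 7/(s^2 - 49), the inverse is e^(-5*t)*sinh(7*t).

f(t) = exp(-5*t)*sinh(7*t)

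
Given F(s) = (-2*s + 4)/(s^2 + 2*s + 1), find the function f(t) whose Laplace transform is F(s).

f(t) = 6*t*exp(-t) - 2*exp(-t)

Factor the denominator: s^2 + 2*s + 1 = (s + 1)^2.
Partial fraction decomposition gives [-2/(s + 1)] + [6/(s + 1)^2].
Invert each term: -2/(s + 1) ↔ -2e^(-t); 6/(s + 1)^2 ↔ 6t·e^(-t).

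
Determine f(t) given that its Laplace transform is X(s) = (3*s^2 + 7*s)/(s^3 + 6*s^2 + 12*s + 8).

f(t) = -t^2*exp(-2*t) - 5*t*exp(-2*t) + 3*exp(-2*t)

Factor the denominator: s^3 + 6*s^2 + 12*s + 8 = (s + 2)^3.
Partial fraction decomposition gives [3/(s + 2)] + [-5/(s + 2)^2] + [-2/(s + 2)^3].
Invert each term: 3/(s + 2) ↔ 3e^(-2t); -5/(s + 2)^2 ↔ -5t·e^(-2t); -2/(s + 2)^3 ↔ (-1)t^2·e^(-2t).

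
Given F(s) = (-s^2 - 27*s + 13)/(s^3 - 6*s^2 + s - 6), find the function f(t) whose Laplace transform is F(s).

Factor the denominator: s^3 - 6*s^2 + s - 6 = (s - 6)*(s^2 + 1).
Partial fraction decomposition gives [-5/(s - 6)] + [4*s/(s^2 + 1)] + [-3/(s^2 + 1)].
Invert each term: -5/(s - 6) ↔ -5e^(6t); 4·s/(s^2 + 1) ↔ 4cos(t); -3·1/(s^2 + 1) ↔ -3sin(t).

f(t) = -5*exp(6*t) - 3*sin(t) + 4*cos(t)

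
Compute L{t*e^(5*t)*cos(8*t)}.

L{cos(8t)} = s/(s^2 + 64).
Multiplying by e^(5t) shifts s → s - 5, so L{e^(5*t)*cos(8*t)} = (s - 5)/((s - 5)^2 + 64).
Then apply L{t·g(t)} = -d/ds[G(s)] with G(s) = (s - 5)/((s - 5)^2 + 64):
differentiating 1 time and applying the sign gives (s - 13)*(s + 3)/(s^2 - 10*s + 89)^2.

(s - 13)*(s + 3)/(s^2 - 10*s + 89)^2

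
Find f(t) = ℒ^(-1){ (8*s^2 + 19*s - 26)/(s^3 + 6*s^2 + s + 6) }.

f(t) = -5*sin(t) + 4*cos(t) + 4*exp(-6*t)

Factor the denominator: s^3 + 6*s^2 + s + 6 = (s + 6)*(s^2 + 1).
Partial fraction decomposition gives [4/(s + 6)] + [4*s/(s^2 + 1)] + [-5/(s^2 + 1)].
Invert each term: 4/(s + 6) ↔ 4e^(-6t); 4·s/(s^2 + 1) ↔ 4cos(t); -5·1/(s^2 + 1) ↔ -5sin(t).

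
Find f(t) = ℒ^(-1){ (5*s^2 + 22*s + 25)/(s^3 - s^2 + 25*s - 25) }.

Factor the denominator: s^3 - s^2 + 25*s - 25 = (s - 1)*(s^2 + 25).
Partial fraction decomposition gives [2/(s - 1)] + [3*s/(s^2 + 25)] + [25/(s^2 + 25)].
Invert each term: 2/(s - 1) ↔ 2e^(t); 3·s/(s^2 + 25) ↔ 3cos(5t); 5·5/(s^2 + 25) ↔ 5sin(5t).

f(t) = 2*exp(t) + 5*sin(5*t) + 3*cos(5*t)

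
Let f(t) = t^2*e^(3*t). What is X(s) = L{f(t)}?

X(s) = 2/(s - 3)^3

L{e^(3t)} = 1/(s - 3).
Then apply L{t^2·g(t)} = (-1)^2 d^2/ds^2[G(s)] with G(s) = 1/(s - 3):
differentiating 2 times and applying the sign gives 2/(s - 3)^3.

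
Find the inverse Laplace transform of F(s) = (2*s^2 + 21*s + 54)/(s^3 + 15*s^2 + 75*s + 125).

Factor the denominator: s^3 + 15*s^2 + 75*s + 125 = (s + 5)^3.
Partial fraction decomposition gives [2/(s + 5)] + [(s + 5)^(-2)] + [-1/(s + 5)^3].
Invert each term: 2/(s + 5) ↔ 2e^(-5t); 1/(s + 5)^2 ↔ t·e^(-5t); -1/(s + 5)^3 ↔ (-1/2)t^2·e^(-5t).

-t^2*exp(-5*t)/2 + t*exp(-5*t) + 2*exp(-5*t)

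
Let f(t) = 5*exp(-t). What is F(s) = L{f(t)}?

F(s) = 5/(s + 1)

L{5} = 5/s.
By the first shifting theorem, multiplying by e^(-t) replaces s with s + 1.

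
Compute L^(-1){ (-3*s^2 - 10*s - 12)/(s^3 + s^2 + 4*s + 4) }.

-4*sin(2*t) - 2*cos(2*t) - exp(-t)

Factor the denominator: s^3 + s^2 + 4*s + 4 = (s + 1)*(s^2 + 4).
Partial fraction decomposition gives [-1/(s + 1)] + [-2*s/(s^2 + 4)] + [-8/(s^2 + 4)].
Invert each term: -1/(s + 1) ↔ -e^(-t); -2·s/(s^2 + 4) ↔ -2cos(2t); -4·2/(s^2 + 4) ↔ -4sin(2t).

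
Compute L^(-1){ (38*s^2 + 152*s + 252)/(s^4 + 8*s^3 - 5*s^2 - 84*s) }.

5*exp(3*t) - 3 + 3*exp(-4*t) - 5*exp(-7*t)

Factor the denominator: s^4 + 8*s^3 - 5*s^2 - 84*s = s*(s - 3)*(s + 4)*(s + 7).
Partial fraction decomposition gives [5/(s - 3)] + [-5/(s + 7)] + [-3/s] + [3/(s + 4)].
Invert each term: 5/(s - 3) ↔ 5e^(3t); -5/(s + 7) ↔ -5e^(-7t); -3/(s - 0) ↔ -3e^(0t); 3/(s + 4) ↔ 3e^(-4t).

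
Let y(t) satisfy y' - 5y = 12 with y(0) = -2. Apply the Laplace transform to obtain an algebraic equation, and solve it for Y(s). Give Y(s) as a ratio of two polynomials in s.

Take the Laplace transform of both sides.
Using L{y'} = sY - y(0) = sY - (-2), the left side becomes (s - 5)Y - (-2).
The right side is L{12} = 12/s.
So (s - 5)Y = 12/s + (-2).
Isolate Y and clear denominators.

Y(s) = (-2*s + 12)/(s^2 - 5*s)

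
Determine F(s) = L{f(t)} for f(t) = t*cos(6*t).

F(s) = (s - 6)*(s + 6)/(s^2 + 36)^2

L{cos(6t)} = s/(s^2 + 36).
Then apply L{t·g(t)} = -d/ds[G(s)] with G(s) = s/(s^2 + 36):
differentiating 1 time and applying the sign gives (s - 6)*(s + 6)/(s^2 + 36)^2.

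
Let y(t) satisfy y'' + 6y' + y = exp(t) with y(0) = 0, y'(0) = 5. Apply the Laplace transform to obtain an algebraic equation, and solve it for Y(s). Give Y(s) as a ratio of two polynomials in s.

Y(s) = (5*s - 4)/(s^3 + 5*s^2 - 5*s - 1)

Take the Laplace transform of both sides.
Using L{y''} = s^2 Y - s·y(0) - y'(0) and L{y'} = sY - y(0), with y(0) = 0, y'(0) = 5, the left side becomes (s^2 + 6*s + 1)Y - (5).
The right side is L{exp(t)} = 1/(s - 1).
So (s^2 + 6*s + 1)Y = 1/(s - 1) + (5).
Isolate Y and clear denominators.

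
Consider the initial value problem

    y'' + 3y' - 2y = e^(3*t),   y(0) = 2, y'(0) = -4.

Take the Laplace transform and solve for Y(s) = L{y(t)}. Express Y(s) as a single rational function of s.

Y(s) = (2*s^2 - 4*s - 5)/(s^3 - 11*s + 6)

Take the Laplace transform of both sides.
With L{y''} = s^2 Y - s·y(0) - y'(0) and L{y'} = sY - y(0), with y(0) = 2, y'(0) = -4: the LHS transforms to (s^2 + 3*s - 2)Y - (2*s + 2).
The right side is L{e^(3*t)} = 1/(s - 3).
So (s^2 + 3*s - 2)Y = 1/(s - 3) + (2*s + 2).
Isolate Y and clear denominators.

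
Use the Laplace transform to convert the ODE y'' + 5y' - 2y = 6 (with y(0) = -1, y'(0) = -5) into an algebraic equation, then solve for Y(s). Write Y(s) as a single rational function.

Y(s) = (-s^2 - 10*s + 6)/(s^3 + 5*s^2 - 2*s)

Laplace-transform each side.
With L{y''} = s^2 Y - s·y(0) - y'(0) and L{y'} = sY - y(0), with y(0) = -1, y'(0) = -5: the LHS transforms to (s^2 + 5*s - 2)Y - (-s - 10).
The right side is L{6} = 6/s.
So (s^2 + 5*s - 2)Y = 6/s + (-s - 10).
Divide through and combine into a single rational function.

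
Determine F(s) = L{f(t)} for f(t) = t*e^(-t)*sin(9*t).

L{sin(9t)} = 9/(s^2 + 81).
Multiplying by e^(-t) shifts s → s + 1, so L{e^(-t)*sin(9*t)} = 9/((s + 1)^2 + 81).
Then apply L{t·g(t)} = -d/ds[G(s)] with G(s) = 9/((s + 1)^2 + 81):
differentiating 1 time and applying the sign gives 18*(s + 1)/(s^2 + 2*s + 82)^2.

F(s) = 18*(s + 1)/(s^2 + 2*s + 82)^2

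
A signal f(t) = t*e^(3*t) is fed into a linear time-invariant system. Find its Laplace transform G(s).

L{e^(3t)} = 1/(s - 3).
Then apply L{t·g(t)} = -d/ds[H(s)] with H(s) = 1/(s - 3):
differentiating 1 time and applying the sign gives (s - 3)^(-2).

G(s) = (s - 3)^(-2)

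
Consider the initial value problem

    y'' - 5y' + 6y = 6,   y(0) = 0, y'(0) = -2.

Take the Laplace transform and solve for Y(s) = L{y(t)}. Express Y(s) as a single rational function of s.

Y(s) = -2/(s^2 - 2*s)

Apply the Laplace transform to the equation.
Using L{y''} = s^2 Y - s·y(0) - y'(0) and L{y'} = sY - y(0), with y(0) = 0, y'(0) = -2, the left side becomes (s^2 - 5*s + 6)Y - (-2).
The right side is L{6} = 6/s.
So (s^2 - 5*s + 6)Y = 6/s + (-2).
Divide through and combine into a single rational function.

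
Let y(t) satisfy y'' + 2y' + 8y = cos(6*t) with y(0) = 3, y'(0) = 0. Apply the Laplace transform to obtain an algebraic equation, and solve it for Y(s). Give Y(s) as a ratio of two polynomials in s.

Y(s) = (3*s^3 + 6*s^2 + 109*s + 216)/(s^4 + 2*s^3 + 44*s^2 + 72*s + 288)

Take the Laplace transform of both sides.
With L{y''} = s^2 Y - s·y(0) - y'(0) and L{y'} = sY - y(0), with y(0) = 3, y'(0) = 0: the LHS transforms to (s^2 + 2*s + 8)Y - (3*s + 6).
The right side is L{cos(6*t)} = s/(s^2 + 36).
So (s^2 + 2*s + 8)Y = s/(s^2 + 36) + (3*s + 6).
Isolate Y and clear denominators.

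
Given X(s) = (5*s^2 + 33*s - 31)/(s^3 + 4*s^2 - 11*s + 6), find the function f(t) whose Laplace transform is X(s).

Factor the denominator: s^3 + 4*s^2 - 11*s + 6 = (s - 1)^2*(s + 6).
Partial fraction decomposition gives [6/(s - 1)] + [(s - 1)^(-2)] + [-1/(s + 6)].
Invert each term: 6/(s - 1) ↔ 6e^(t); 1/(s - 1)^2 ↔ t·e^(t); -1/(s + 6) ↔ -e^(-6t).

f(t) = t*exp(t) + 6*exp(t) - exp(-6*t)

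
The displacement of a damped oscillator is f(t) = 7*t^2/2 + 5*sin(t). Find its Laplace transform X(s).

X(s) = 5/(s^2 + 1) + 7/s^3

By linearity of the Laplace transform, transform each term separately.
(7/2)·[L{t^2} = 2!/s^3 = 2/s^3]; (5)·[L{sin(t)} = 1/(s^2 + 1)].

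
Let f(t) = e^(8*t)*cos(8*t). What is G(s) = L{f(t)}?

L{cos(8t)} = s/(s^2 + 64).
By the first shifting theorem, multiplying by e^(8t) replaces s with s - 8.

G(s) = (s - 8)/((s - 8)^2 + 64)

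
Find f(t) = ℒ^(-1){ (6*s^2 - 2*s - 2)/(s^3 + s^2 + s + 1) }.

f(t) = -5*sin(t) + 3*cos(t) + 3*exp(-t)

Factor the denominator: s^3 + s^2 + s + 1 = (s + 1)*(s^2 + 1).
Partial fraction decomposition gives [3/(s + 1)] + [3*s/(s^2 + 1)] + [-5/(s^2 + 1)].
Invert each term: 3/(s + 1) ↔ 3e^(-t); 3·s/(s^2 + 1) ↔ 3cos(t); -5·1/(s^2 + 1) ↔ -5sin(t).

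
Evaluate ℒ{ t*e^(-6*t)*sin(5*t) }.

L{sin(5t)} = 5/(s^2 + 25).
Multiplying by e^(-6t) shifts s → s + 6, so L{e^(-6*t)*sin(5*t)} = 5/((s + 6)^2 + 25).
Then apply L{t·g(t)} = -d/ds[G(s)] with G(s) = 5/((s + 6)^2 + 25):
differentiating 1 time and applying the sign gives 10*(s + 6)/(s^2 + 12*s + 61)^2.

10*(s + 6)/(s^2 + 12*s + 61)^2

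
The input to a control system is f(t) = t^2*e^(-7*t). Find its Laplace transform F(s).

L{e^(-7t)} = 1/(s + 7).
Then apply L{t^2·g(t)} = (-1)^2 d^2/ds^2[G(s)] with G(s) = 1/(s + 7):
differentiating 2 times and applying the sign gives 2/(s + 7)^3.

F(s) = 2/(s + 7)^3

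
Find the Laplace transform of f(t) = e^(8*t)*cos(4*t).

(s - 8)/((s - 8)^2 + 16)

L{cos(4t)} = s/(s^2 + 16).
By the first shifting theorem, multiplying by e^(8t) replaces s with s - 8.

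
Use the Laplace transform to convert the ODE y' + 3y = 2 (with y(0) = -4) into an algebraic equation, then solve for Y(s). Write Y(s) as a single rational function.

Apply the Laplace transform to the equation.
With L{y'} = sY - y(0) = sY - (-4): the LHS transforms to (s + 3)Y - (-4).
The right side is L{2} = 2/s.
So (s + 3)Y = 2/s + (-4).
Divide through and combine into a single rational function.

Y(s) = (-4*s + 2)/(s^2 + 3*s)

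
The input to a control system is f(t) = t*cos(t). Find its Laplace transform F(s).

L{cos(t)} = s/(s^2 + 1).
Then apply L{t·g(t)} = -d/ds[G(s)] with G(s) = s/(s^2 + 1):
differentiating 1 time and applying the sign gives (s - 1)*(s + 1)/(s^2 + 1)^2.

F(s) = (s - 1)*(s + 1)/(s^2 + 1)^2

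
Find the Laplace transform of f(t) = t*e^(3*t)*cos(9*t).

L{cos(9t)} = s/(s^2 + 81).
Multiplying by e^(3t) shifts s → s - 3, so L{e^(3*t)*cos(9*t)} = (s - 3)/((s - 3)^2 + 81).
Then apply L{t·g(t)} = -d/ds[G(s)] with G(s) = (s - 3)/((s - 3)^2 + 81):
differentiating 1 time and applying the sign gives (s - 12)*(s + 6)/(s^2 - 6*s + 90)^2.

(s - 12)*(s + 6)/(s^2 - 6*s + 90)^2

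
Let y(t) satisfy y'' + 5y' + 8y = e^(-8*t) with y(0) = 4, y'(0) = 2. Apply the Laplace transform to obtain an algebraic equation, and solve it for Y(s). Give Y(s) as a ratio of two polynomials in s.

Laplace-transform each side.
The derivative rules (L{y''} = s^2 Y - s·y(0) - y'(0) and L{y'} = sY - y(0), with y(0) = 4, y'(0) = 2) turn the left side into (s^2 + 5*s + 8)Y - (4*s + 22).
The right side is L{e^(-8*t)} = 1/(s + 8).
So (s^2 + 5*s + 8)Y = 1/(s + 8) + (4*s + 22).
Divide through and combine into a single rational function.

Y(s) = (4*s^2 + 54*s + 177)/(s^3 + 13*s^2 + 48*s + 64)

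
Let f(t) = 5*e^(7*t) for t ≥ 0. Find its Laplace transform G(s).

L{5} = 5/s.
By the first shifting theorem, multiplying by e^(7t) replaces s with s - 7.

G(s) = 5/(s - 7)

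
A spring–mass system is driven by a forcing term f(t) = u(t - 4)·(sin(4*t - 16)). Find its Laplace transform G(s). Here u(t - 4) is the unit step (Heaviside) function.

G(s) = 4*exp(-4*s)/(s^2 + 16)

By the second shifting theorem, L{u(t - c)·g(t - c)} = e^(-cs)·H(s) with c = 4 and H(s) = L{g(t)}.
L{sin(4t)} = 4/(s^2 + 16).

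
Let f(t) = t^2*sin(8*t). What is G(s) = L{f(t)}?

L{sin(8t)} = 8/(s^2 + 64).
Then apply L{t^2·g(t)} = (-1)^2 d^2/ds^2[H(s)] with H(s) = 8/(s^2 + 64):
differentiating 2 times and applying the sign gives 16*(3*s^2 - 64)/(s^2 + 64)^3.

G(s) = 16*(3*s^2 - 64)/(s^2 + 64)^3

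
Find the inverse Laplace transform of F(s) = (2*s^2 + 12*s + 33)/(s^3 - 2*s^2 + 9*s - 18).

5*exp(2*t) + 2*sin(3*t) - 3*cos(3*t)

Factor the denominator: s^3 - 2*s^2 + 9*s - 18 = (s - 2)*(s^2 + 9).
Partial fraction decomposition gives [5/(s - 2)] + [-3*s/(s^2 + 9)] + [6/(s^2 + 9)].
Invert each term: 5/(s - 2) ↔ 5e^(2t); -3·s/(s^2 + 9) ↔ -3cos(3t); 2·3/(s^2 + 9) ↔ 2sin(3t).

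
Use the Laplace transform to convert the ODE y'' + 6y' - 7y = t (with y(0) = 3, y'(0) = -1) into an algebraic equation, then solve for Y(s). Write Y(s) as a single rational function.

Apply the Laplace transform to the equation.
Using L{y''} = s^2 Y - s·y(0) - y'(0) and L{y'} = sY - y(0), with y(0) = 3, y'(0) = -1, the left side becomes (s^2 + 6*s - 7)Y - (3*s + 17).
The right side is L{t} = s^(-2).
So (s^2 + 6*s - 7)Y = s^(-2) + (3*s + 17).
Isolate Y and clear denominators.

Y(s) = (3*s^3 + 17*s^2 + 1)/(s^4 + 6*s^3 - 7*s^2)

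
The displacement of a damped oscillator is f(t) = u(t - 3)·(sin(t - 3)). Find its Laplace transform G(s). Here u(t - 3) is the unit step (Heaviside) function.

G(s) = exp(-3*s)/(s^2 + 1)

By the second shifting theorem, L{u(t - c)·g(t - c)} = e^(-cs)·H(s) with c = 3 and H(s) = L{g(t)}.
L{sin(t)} = 1/(s^2 + 1).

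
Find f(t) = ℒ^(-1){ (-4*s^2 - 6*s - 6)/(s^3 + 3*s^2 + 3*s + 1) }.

Factor the denominator: s^3 + 3*s^2 + 3*s + 1 = (s + 1)^3.
Partial fraction decomposition gives [-4/(s + 1)] + [2/(s + 1)^2] + [-4/(s + 1)^3].
Invert each term: -4/(s + 1) ↔ -4e^(-t); 2/(s + 1)^2 ↔ 2t·e^(-t); -4/(s + 1)^3 ↔ (-2)t^2·e^(-t).

f(t) = -2*t^2*exp(-t) + 2*t*exp(-t) - 4*exp(-t)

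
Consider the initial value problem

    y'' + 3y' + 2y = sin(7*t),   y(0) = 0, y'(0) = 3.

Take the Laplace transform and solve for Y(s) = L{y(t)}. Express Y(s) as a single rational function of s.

Y(s) = (3*s^2 + 154)/(s^4 + 3*s^3 + 51*s^2 + 147*s + 98)

Transform both sides with L{·}.
The derivative rules (L{y''} = s^2 Y - s·y(0) - y'(0) and L{y'} = sY - y(0), with y(0) = 0, y'(0) = 3) turn the left side into (s^2 + 3*s + 2)Y - (3).
The right side is L{sin(7*t)} = 7/(s^2 + 49).
So (s^2 + 3*s + 2)Y = 7/(s^2 + 49) + (3).
Divide through and combine into a single rational function.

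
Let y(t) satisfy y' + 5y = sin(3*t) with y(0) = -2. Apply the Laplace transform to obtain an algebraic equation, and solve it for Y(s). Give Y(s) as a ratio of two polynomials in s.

Laplace-transform each side.
The derivative rules (L{y'} = sY - y(0) = sY - (-2)) turn the left side into (s + 5)Y - (-2).
The right side is L{sin(3*t)} = 3/(s^2 + 9).
So (s + 5)Y = 3/(s^2 + 9) + (-2).
Isolate Y and clear denominators.

Y(s) = (-2*s^2 - 15)/(s^3 + 5*s^2 + 9*s + 45)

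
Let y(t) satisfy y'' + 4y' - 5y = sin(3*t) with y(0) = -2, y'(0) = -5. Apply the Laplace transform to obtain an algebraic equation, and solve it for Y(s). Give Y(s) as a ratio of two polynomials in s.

Y(s) = (-2*s^3 - 13*s^2 - 18*s - 114)/(s^4 + 4*s^3 + 4*s^2 + 36*s - 45)

Laplace-transform each side.
With L{y''} = s^2 Y - s·y(0) - y'(0) and L{y'} = sY - y(0), with y(0) = -2, y'(0) = -5: the LHS transforms to (s^2 + 4*s - 5)Y - (-2*s - 13).
The right side is L{sin(3*t)} = 3/(s^2 + 9).
So (s^2 + 4*s - 5)Y = 3/(s^2 + 9) + (-2*s - 13).
Divide through and combine into a single rational function.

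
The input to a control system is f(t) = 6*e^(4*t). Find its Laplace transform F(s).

L{6} = 6/s.
By the first shifting theorem, multiplying by e^(4t) replaces s with s - 4.

F(s) = 6/(s - 4)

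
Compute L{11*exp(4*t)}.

11/(s - 4)

L{11} = 11/s.
By the first shifting theorem, multiplying by e^(4t) replaces s with s - 4.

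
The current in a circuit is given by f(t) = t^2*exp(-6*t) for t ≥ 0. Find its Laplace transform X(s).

X(s) = 2/(s + 6)^3

L{e^(-6t)} = 1/(s + 6).
Then apply L{t^2·g(t)} = (-1)^2 d^2/ds^2[G(s)] with G(s) = 1/(s + 6):
differentiating 2 times and applying the sign gives 2/(s + 6)^3.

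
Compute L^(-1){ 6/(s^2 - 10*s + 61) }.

exp(5*t)*sin(6*t)

Rewrite the denominator: s^2 - 10*s + 61 = (s - 5)^2 + 36.
The form in (s - 5) signals a first-shifting-theorem factor e^(5t).
Since L{sin(6t)} = 6/(s^2 + 36), the inverse is exp(5*t)*sin(6*t).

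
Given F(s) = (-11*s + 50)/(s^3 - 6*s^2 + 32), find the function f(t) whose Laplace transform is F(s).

Factor the denominator: s^3 - 6*s^2 + 32 = (s - 4)^2*(s + 2).
Partial fraction decomposition gives [-2/(s - 4)] + [(s - 4)^(-2)] + [2/(s + 2)].
Invert each term: -2/(s - 4) ↔ -2e^(4t); 1/(s - 4)^2 ↔ t·e^(4t); 2/(s + 2) ↔ 2e^(-2t).

f(t) = t*exp(4*t) - 2*exp(4*t) + 2*exp(-2*t)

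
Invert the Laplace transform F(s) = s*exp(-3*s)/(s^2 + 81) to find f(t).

f(t) = Heaviside(t - 3)*(cos(9*t - 27))

The factor e^(-3s) signals a time shift by c = 3 (second shifting theorem).
L{cos(9t)} = s/(s^2 + 81), so L^-1{s/(s^2 + 81)} = cos(9*t).
Hence the inverse is u(t - 3) times that function evaluated at t - 3.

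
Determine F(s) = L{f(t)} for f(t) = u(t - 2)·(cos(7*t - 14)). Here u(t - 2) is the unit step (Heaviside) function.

F(s) = s*exp(-2*s)/(s^2 + 49)

By the second shifting theorem, L{u(t - c)·g(t - c)} = e^(-cs)·G(s) with c = 2 and G(s) = L{g(t)}.
L{cos(7t)} = s/(s^2 + 49).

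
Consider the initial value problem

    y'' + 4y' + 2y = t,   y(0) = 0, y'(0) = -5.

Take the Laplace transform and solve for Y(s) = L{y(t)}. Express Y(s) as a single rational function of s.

Apply the Laplace transform to the equation.
With L{y''} = s^2 Y - s·y(0) - y'(0) and L{y'} = sY - y(0), with y(0) = 0, y'(0) = -5: the LHS transforms to (s^2 + 4*s + 2)Y - (-5).
The right side is L{t} = s^(-2).
So (s^2 + 4*s + 2)Y = s^(-2) + (-5).
Isolate Y and clear denominators.

Y(s) = (-5*s^2 + 1)/(s^4 + 4*s^3 + 2*s^2)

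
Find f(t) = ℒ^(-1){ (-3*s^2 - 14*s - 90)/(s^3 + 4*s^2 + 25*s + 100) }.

Factor the denominator: s^3 + 4*s^2 + 25*s + 100 = (s + 4)*(s^2 + 25).
Partial fraction decomposition gives [-2/(s + 4)] + [-s/(s^2 + 25)] + [-10/(s^2 + 25)].
Invert each term: -2/(s + 4) ↔ -2e^(-4t); -1·s/(s^2 + 25) ↔ -cos(5t); -2·5/(s^2 + 25) ↔ -2sin(5t).

f(t) = -2*sin(5*t) - cos(5*t) - 2*exp(-4*t)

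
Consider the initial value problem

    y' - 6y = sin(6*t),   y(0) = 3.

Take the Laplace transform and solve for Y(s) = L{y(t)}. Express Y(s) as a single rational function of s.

Y(s) = (3*s^2 + 114)/(s^3 - 6*s^2 + 36*s - 216)

Apply the Laplace transform to the equation.
Using L{y'} = sY - y(0) = sY - 3, the left side becomes (s - 6)Y - (3).
The right side is L{sin(6*t)} = 6/(s^2 + 36).
So (s - 6)Y = 6/(s^2 + 36) + (3).
Isolate Y and clear denominators.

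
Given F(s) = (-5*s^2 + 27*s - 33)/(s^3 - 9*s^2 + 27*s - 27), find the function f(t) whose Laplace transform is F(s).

f(t) = 3*t^2*exp(3*t)/2 - 3*t*exp(3*t) - 5*exp(3*t)

Factor the denominator: s^3 - 9*s^2 + 27*s - 27 = (s - 3)^3.
Partial fraction decomposition gives [-5/(s - 3)] + [-3/(s - 3)^2] + [3/(s - 3)^3].
Invert each term: -5/(s - 3) ↔ -5e^(3t); -3/(s - 3)^2 ↔ -3t·e^(3t); 3/(s - 3)^3 ↔ (3/2)t^2·e^(3t).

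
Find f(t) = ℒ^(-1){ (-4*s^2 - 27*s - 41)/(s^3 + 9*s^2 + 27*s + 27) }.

Factor the denominator: s^3 + 9*s^2 + 27*s + 27 = (s + 3)^3.
Partial fraction decomposition gives [-4/(s + 3)] + [-3/(s + 3)^2] + [4/(s + 3)^3].
Invert each term: -4/(s + 3) ↔ -4e^(-3t); -3/(s + 3)^2 ↔ -3t·e^(-3t); 4/(s + 3)^3 ↔ (2)t^2·e^(-3t).

f(t) = 2*t^2*exp(-3*t) - 3*t*exp(-3*t) - 4*exp(-3*t)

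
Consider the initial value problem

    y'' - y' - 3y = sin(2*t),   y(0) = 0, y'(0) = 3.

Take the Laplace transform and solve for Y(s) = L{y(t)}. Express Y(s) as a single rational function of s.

Y(s) = (3*s^2 + 14)/(s^4 - s^3 + s^2 - 4*s - 12)

Laplace-transform each side.
The derivative rules (L{y''} = s^2 Y - s·y(0) - y'(0) and L{y'} = sY - y(0), with y(0) = 0, y'(0) = 3) turn the left side into (s^2 - s - 3)Y - (3).
The right side is L{sin(2*t)} = 2/(s^2 + 4).
So (s^2 - s - 3)Y = 2/(s^2 + 4) + (3).
Isolate Y and clear denominators.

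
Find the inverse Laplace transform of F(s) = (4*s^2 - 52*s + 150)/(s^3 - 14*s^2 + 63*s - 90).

-6*exp(6*t) + 5*exp(5*t) + 5*exp(3*t)

Factor the denominator: s^3 - 14*s^2 + 63*s - 90 = (s - 6)*(s - 5)*(s - 3).
Partial fraction decomposition gives [-6/(s - 6)] + [5/(s - 3)] + [5/(s - 5)].
Invert each term: -6/(s - 6) ↔ -6e^(6t); 5/(s - 3) ↔ 5e^(3t); 5/(s - 5) ↔ 5e^(5t).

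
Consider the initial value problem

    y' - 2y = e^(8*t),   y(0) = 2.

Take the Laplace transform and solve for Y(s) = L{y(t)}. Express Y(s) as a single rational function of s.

Transform both sides with L{·}.
With L{y'} = sY - y(0) = sY - 2: the LHS transforms to (s - 2)Y - (2).
The right side is L{e^(8*t)} = 1/(s - 8).
So (s - 2)Y = 1/(s - 8) + (2).
Solve for Y(s) and write it as one ratio of polynomials.

Y(s) = (2*s - 15)/(s^2 - 10*s + 16)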